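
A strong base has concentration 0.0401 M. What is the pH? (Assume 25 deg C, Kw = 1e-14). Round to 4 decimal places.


A strong base dissociates completely, so [OH-] equals the given concentration.
pOH = -log10([OH-]) = -log10(0.0401) = 1.396856
pH = 14 - pOH = 14 - 1.396856
pH = 12.603144, rounded to 4 dp:

12.6031


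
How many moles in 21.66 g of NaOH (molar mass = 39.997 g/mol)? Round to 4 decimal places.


n = mass / M
n = 21.66 / 39.997
n = 0.54154062 mol, rounded to 4 dp:

0.5415 mol


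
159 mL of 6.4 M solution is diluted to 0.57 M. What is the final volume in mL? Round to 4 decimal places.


Dilution: M1*V1 = M2*V2, solve for V2.
V2 = M1*V1 / M2
V2 = 6.4 * 159 / 0.57
V2 = 1017.6 / 0.57
V2 = 1785.26315789 mL, rounded to 4 dp:

1785.2632 mL


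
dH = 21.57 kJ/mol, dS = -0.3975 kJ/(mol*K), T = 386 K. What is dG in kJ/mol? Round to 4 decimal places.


Gibbs: dG = dH - T*dS (consistent units, dS already in kJ/(mol*K)).
T*dS = 386 * -0.3975 = -153.435
dG = 21.57 - (-153.435)
dG = 175.005 kJ/mol, rounded to 4 dp:

175.0050 kJ/mol


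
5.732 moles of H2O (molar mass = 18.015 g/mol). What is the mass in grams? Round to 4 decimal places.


mass = n * M
mass = 5.732 * 18.015
mass = 103.26198 g, rounded to 4 dp:

103.2620 g


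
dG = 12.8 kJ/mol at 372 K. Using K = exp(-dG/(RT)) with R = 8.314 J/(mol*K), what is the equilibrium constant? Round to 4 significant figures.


dG is in kJ/mol; multiply by 1000 to match R in J/(mol*K).
RT = 8.314 * 372 = 3092.808 J/mol
exponent = -dG*1000 / (RT) = -(12.8*1000) / 3092.808 = -4.13863389
K = exp(-4.13863389)
K = 0.015944619, rounded to 4 significant figures:

0.01594


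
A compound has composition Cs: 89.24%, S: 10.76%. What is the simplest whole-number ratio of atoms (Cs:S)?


Assume 100 g of compound, divide each mass% by atomic mass to get moles, then normalize by the smallest to get a raw atom ratio.
Moles per 100 g: Cs: 89.24/132.905 = 0.6715, S: 10.76/32.065 = 0.3356
Raw ratio (divide by min = 0.3356): Cs: 2.001, S: 1.0
Multiply by 1 to clear fractions: Cs: 2.001 ~= 2, S: 1.0 ~= 1
Reduce by GCD to get the simplest whole-number ratio:

2:1


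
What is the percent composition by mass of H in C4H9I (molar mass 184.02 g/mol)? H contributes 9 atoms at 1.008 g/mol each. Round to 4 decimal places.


pct = 100 * (n_elem * M_elem) / M_total
mass_contribution = 9 * 1.008 = 9.072 g/mol
pct = 100 * 9.072 / 184.02
pct = 4.92989892 %, rounded to 4 dp:

4.9299 %


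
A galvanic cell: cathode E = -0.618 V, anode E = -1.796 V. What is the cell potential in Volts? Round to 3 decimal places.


Standard cell potential: E_cell = E_cathode - E_anode.
E_cell = -0.618 - (-1.796)
E_cell = 1.178 V, rounded to 3 dp:

1.178 V


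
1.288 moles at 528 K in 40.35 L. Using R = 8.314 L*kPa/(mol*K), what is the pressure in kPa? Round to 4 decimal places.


PV = nRT, solve for P = nRT / V.
nRT = 1.288 * 8.314 * 528 = 5654.0521
P = 5654.0521 / 40.35
P = 140.12520694 kPa, rounded to 4 dp:

140.1252 kPa


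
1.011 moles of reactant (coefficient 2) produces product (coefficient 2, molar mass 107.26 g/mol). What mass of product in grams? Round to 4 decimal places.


Use the coefficient ratio to convert reactant moles to product moles, then multiply by the product's molar mass.
moles_P = moles_R * (coeff_P / coeff_R) = 1.011 * (2/2) = 1.011
mass_P = moles_P * M_P = 1.011 * 107.26
mass_P = 108.43986 g, rounded to 4 dp:

108.4399 g


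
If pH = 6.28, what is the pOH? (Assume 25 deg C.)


At 25 deg C, pH + pOH = 14.
pOH = 14 - pH = 14 - 6.28
pOH = 7.72:

7.72


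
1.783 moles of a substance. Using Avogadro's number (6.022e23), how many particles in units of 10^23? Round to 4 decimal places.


N = n * NA, then divide by 1e23 for the requested units.
N / 1e23 = n * 6.022
N / 1e23 = 1.783 * 6.022
N / 1e23 = 10.737226, rounded to 4 dp:

10.7372


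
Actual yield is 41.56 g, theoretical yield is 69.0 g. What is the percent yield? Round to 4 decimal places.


% yield = 100 * actual / theoretical
% yield = 100 * 41.56 / 69.0
% yield = 60.23188406 %, rounded to 4 dp:

60.2319 %


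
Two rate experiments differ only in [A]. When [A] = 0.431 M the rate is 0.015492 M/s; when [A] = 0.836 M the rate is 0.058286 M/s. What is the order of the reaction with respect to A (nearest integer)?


Rate is proportional to [A]^n, so rate2/rate1 = ([A]2/[A]1)^n. Take logs to solve for n.
rate2/rate1 = 0.058286 / 0.015492 = 3.7623
[A]2/[A]1 = 0.836 / 0.431 = 1.9397
n = ln(3.7623) / ln(1.9397) = 2.0
Nearest integer order:

2


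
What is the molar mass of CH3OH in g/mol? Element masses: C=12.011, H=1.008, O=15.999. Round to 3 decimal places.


M = sum(count * atomic_mass) over atoms.
M = 1*12.011 + 4*1.008 + 1*15.999
M = 12.011 + 4.032 + 15.999
M = 32.042 g/mol, rounded to 3 dp:

32.042 g/mol


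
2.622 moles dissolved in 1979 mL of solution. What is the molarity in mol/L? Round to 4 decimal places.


Convert volume to liters: V_L = V_mL / 1000.
V_L = 1979 / 1000 = 1.979 L
M = n / V_L = 2.622 / 1.979
M = 1.32491157 mol/L, rounded to 4 dp:

1.3249 mol/L


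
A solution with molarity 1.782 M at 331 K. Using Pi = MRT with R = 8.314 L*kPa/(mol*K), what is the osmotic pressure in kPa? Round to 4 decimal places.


Osmotic pressure (van't Hoff): Pi = M*R*T.
RT = 8.314 * 331 = 2751.934
Pi = 1.782 * 2751.934
Pi = 4903.946388 kPa, rounded to 4 dp:

4903.9464 kPa


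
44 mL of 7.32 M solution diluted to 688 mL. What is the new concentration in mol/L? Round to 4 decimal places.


Dilution: M1*V1 = M2*V2, solve for M2.
M2 = M1*V1 / V2
M2 = 7.32 * 44 / 688
M2 = 322.08 / 688
M2 = 0.46813953 mol/L, rounded to 4 dp:

0.4681 mol/L


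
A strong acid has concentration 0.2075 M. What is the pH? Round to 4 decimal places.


A strong acid dissociates completely, so [H+] equals the given concentration.
pH = -log10([H+]) = -log10(0.2075)
pH = 0.6829819, rounded to 4 dp:

0.6830


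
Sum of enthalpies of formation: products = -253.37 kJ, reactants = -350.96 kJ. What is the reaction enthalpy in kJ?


dH_rxn = sum(dH_f products) - sum(dH_f reactants)
dH_rxn = -253.37 - (-350.96)
dH_rxn = 97.59 kJ:

97.59 kJ


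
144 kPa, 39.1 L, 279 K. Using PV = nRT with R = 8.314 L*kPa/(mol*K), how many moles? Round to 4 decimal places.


PV = nRT, solve for n = PV / (RT).
PV = 144 * 39.1 = 5630.4
RT = 8.314 * 279 = 2319.606
n = 5630.4 / 2319.606
n = 2.42730878 mol, rounded to 4 dp:

2.4273 mol


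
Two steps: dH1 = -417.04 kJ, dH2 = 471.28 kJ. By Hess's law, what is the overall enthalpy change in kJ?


Hess's law: enthalpy is a state function, so add the step enthalpies.
dH_total = dH1 + dH2 = -417.04 + (471.28)
dH_total = 54.24 kJ:

54.24 kJ


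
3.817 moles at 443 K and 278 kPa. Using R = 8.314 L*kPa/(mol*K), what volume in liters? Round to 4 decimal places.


PV = nRT, solve for V = nRT / P.
nRT = 3.817 * 8.314 * 443 = 14058.4003
V = 14058.4003 / 278
V = 50.56978525 L, rounded to 4 dp:

50.5698 L


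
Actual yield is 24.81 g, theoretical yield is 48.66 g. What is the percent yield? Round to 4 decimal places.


% yield = 100 * actual / theoretical
% yield = 100 * 24.81 / 48.66
% yield = 50.9864365 %, rounded to 4 dp:

50.9864 %


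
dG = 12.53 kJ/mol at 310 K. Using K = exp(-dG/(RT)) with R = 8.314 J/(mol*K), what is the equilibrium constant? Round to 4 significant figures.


dG is in kJ/mol; multiply by 1000 to match R in J/(mol*K).
RT = 8.314 * 310 = 2577.34 J/mol
exponent = -dG*1000 / (RT) = -(12.53*1000) / 2577.34 = -4.8616015
K = exp(-4.8616015)
K = 0.0077380814, rounded to 4 significant figures:

0.007738


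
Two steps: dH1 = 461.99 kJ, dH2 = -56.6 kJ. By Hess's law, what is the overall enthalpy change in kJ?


Hess's law: enthalpy is a state function, so add the step enthalpies.
dH_total = dH1 + dH2 = 461.99 + (-56.6)
dH_total = 405.39 kJ:

405.39 kJ


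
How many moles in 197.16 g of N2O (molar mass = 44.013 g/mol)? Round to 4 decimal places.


n = mass / M
n = 197.16 / 44.013
n = 4.47958558 mol, rounded to 4 dp:

4.4796 mol


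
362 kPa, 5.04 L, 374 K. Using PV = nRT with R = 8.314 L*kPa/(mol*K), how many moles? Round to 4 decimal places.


PV = nRT, solve for n = PV / (RT).
PV = 362 * 5.04 = 1824.48
RT = 8.314 * 374 = 3109.436
n = 1824.48 / 3109.436
n = 0.58675593 mol, rounded to 4 dp:

0.5868 mol


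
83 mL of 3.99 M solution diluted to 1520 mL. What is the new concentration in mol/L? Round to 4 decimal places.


Dilution: M1*V1 = M2*V2, solve for M2.
M2 = M1*V1 / V2
M2 = 3.99 * 83 / 1520
M2 = 331.17 / 1520
M2 = 0.217875 mol/L, rounded to 4 dp:

0.2179 mol/L


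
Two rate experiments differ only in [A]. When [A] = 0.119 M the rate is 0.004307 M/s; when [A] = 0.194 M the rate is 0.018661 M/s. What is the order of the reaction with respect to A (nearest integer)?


Rate is proportional to [A]^n, so rate2/rate1 = ([A]2/[A]1)^n. Take logs to solve for n.
rate2/rate1 = 0.018661 / 0.004307 = 4.3327
[A]2/[A]1 = 0.194 / 0.119 = 1.6303
n = ln(4.3327) / ln(1.6303) = 3.0
Nearest integer order:

3


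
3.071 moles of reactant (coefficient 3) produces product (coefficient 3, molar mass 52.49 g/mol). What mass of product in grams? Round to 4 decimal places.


Use the coefficient ratio to convert reactant moles to product moles, then multiply by the product's molar mass.
moles_P = moles_R * (coeff_P / coeff_R) = 3.071 * (3/3) = 3.071
mass_P = moles_P * M_P = 3.071 * 52.49
mass_P = 161.19679 g, rounded to 4 dp:

161.1968 g


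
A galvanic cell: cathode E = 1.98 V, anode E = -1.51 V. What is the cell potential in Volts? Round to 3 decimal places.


Standard cell potential: E_cell = E_cathode - E_anode.
E_cell = 1.98 - (-1.51)
E_cell = 3.49 V, rounded to 3 dp:

3.490 V


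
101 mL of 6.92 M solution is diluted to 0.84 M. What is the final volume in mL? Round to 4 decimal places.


Dilution: M1*V1 = M2*V2, solve for V2.
V2 = M1*V1 / M2
V2 = 6.92 * 101 / 0.84
V2 = 698.92 / 0.84
V2 = 832.04761905 mL, rounded to 4 dp:

832.0476 mL


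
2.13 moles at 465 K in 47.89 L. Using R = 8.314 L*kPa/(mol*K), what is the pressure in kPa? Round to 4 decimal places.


PV = nRT, solve for P = nRT / V.
nRT = 2.13 * 8.314 * 465 = 8234.6013
P = 8234.6013 / 47.89
P = 171.9482418 kPa, rounded to 4 dp:

171.9482 kPa


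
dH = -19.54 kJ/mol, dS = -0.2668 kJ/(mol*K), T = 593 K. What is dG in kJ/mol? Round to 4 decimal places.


Gibbs: dG = dH - T*dS (consistent units, dS already in kJ/(mol*K)).
T*dS = 593 * -0.2668 = -158.2124
dG = -19.54 - (-158.2124)
dG = 138.6724 kJ/mol, rounded to 4 dp:

138.6724 kJ/mol


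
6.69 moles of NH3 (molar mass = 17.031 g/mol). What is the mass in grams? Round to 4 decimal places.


mass = n * M
mass = 6.69 * 17.031
mass = 113.93739 g, rounded to 4 dp:

113.9374 g


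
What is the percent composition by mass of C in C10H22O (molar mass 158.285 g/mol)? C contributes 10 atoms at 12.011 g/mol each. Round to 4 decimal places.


pct = 100 * (n_elem * M_elem) / M_total
mass_contribution = 10 * 12.011 = 120.11 g/mol
pct = 100 * 120.11 / 158.285
pct = 75.88211138 %, rounded to 4 dp:

75.8821 %


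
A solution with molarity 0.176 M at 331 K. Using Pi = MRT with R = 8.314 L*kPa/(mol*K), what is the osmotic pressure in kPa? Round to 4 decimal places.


Osmotic pressure (van't Hoff): Pi = M*R*T.
RT = 8.314 * 331 = 2751.934
Pi = 0.176 * 2751.934
Pi = 484.340384 kPa, rounded to 4 dp:

484.3404 kPa


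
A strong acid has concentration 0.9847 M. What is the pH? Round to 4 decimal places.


A strong acid dissociates completely, so [H+] equals the given concentration.
pH = -log10([H+]) = -log10(0.9847)
pH = 0.00669606, rounded to 4 dp:

0.0067


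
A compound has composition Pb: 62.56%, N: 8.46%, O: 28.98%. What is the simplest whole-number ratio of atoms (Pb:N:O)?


Assume 100 g of compound, divide each mass% by atomic mass to get moles, then normalize by the smallest to get a raw atom ratio.
Moles per 100 g: Pb: 62.56/207.2 = 0.3019, N: 8.46/14.007 = 0.604, O: 28.98/15.999 = 1.8114
Raw ratio (divide by min = 0.3019): Pb: 1.0, N: 2.0, O: 5.999
Multiply by 1 to clear fractions: Pb: 1.0 ~= 1, N: 2.0 ~= 2, O: 5.999 ~= 6
Reduce by GCD to get the simplest whole-number ratio:

1:2:6


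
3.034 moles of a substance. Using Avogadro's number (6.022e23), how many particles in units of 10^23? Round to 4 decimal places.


N = n * NA, then divide by 1e23 for the requested units.
N / 1e23 = n * 6.022
N / 1e23 = 3.034 * 6.022
N / 1e23 = 18.270748, rounded to 4 dp:

18.2707


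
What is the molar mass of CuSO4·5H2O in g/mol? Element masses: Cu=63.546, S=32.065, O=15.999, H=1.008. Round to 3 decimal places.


M = sum(count * atomic_mass) over atoms.
M = 1*63.546 + 1*32.065 + 9*15.999 + 10*1.008
M = 63.546 + 32.065 + 143.991 + 10.08
M = 249.682 g/mol, rounded to 3 dp:

249.682 g/mol


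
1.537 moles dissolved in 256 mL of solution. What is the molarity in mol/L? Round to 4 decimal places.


Convert volume to liters: V_L = V_mL / 1000.
V_L = 256 / 1000 = 0.256 L
M = n / V_L = 1.537 / 0.256
M = 6.00390625 mol/L, rounded to 4 dp:

6.0039 mol/L


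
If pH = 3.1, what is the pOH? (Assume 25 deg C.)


At 25 deg C, pH + pOH = 14.
pOH = 14 - pH = 14 - 3.1
pOH = 10.9:

10.90


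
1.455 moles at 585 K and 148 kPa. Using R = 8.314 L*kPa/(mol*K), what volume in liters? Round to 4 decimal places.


PV = nRT, solve for V = nRT / P.
nRT = 1.455 * 8.314 * 585 = 7076.669
V = 7076.669 / 148
V = 47.81533108 L, rounded to 4 dp:

47.8153 L


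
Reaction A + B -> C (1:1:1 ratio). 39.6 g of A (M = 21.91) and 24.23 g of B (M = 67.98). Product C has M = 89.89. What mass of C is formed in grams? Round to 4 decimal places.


Find moles of each reactant; the smaller value is the limiting reagent in a 1:1:1 reaction, so moles_C equals moles of the limiter.
n_A = mass_A / M_A = 39.6 / 21.91 = 1.807394 mol
n_B = mass_B / M_B = 24.23 / 67.98 = 0.356428 mol
Limiting reagent: B (smaller), n_limiting = 0.356428 mol
mass_C = n_limiting * M_C = 0.356428 * 89.89
mass_C = 32.03931292 g, rounded to 4 dp:

32.0393 g


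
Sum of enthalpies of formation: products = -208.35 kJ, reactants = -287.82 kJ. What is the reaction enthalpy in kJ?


dH_rxn = sum(dH_f products) - sum(dH_f reactants)
dH_rxn = -208.35 - (-287.82)
dH_rxn = 79.47 kJ:

79.47 kJ


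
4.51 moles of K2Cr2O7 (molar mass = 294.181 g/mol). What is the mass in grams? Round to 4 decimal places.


mass = n * M
mass = 4.51 * 294.181
mass = 1326.75631 g, rounded to 4 dp:

1326.7563 g


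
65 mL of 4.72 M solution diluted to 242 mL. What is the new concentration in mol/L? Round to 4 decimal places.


Dilution: M1*V1 = M2*V2, solve for M2.
M2 = M1*V1 / V2
M2 = 4.72 * 65 / 242
M2 = 306.8 / 242
M2 = 1.2677686 mol/L, rounded to 4 dp:

1.2678 mol/L


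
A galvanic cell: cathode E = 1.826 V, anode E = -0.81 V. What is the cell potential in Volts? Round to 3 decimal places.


Standard cell potential: E_cell = E_cathode - E_anode.
E_cell = 1.826 - (-0.81)
E_cell = 2.636 V, rounded to 3 dp:

2.636 V


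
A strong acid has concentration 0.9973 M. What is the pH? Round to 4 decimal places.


A strong acid dissociates completely, so [H+] equals the given concentration.
pH = -log10([H+]) = -log10(0.9973)
pH = 0.00117418, rounded to 4 dp:

0.0012


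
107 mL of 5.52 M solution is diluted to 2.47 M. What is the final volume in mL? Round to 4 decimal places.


Dilution: M1*V1 = M2*V2, solve for V2.
V2 = M1*V1 / M2
V2 = 5.52 * 107 / 2.47
V2 = 590.64 / 2.47
V2 = 239.12550607 mL, rounded to 4 dp:

239.1255 mL


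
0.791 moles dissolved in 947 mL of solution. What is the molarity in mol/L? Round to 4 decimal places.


Convert volume to liters: V_L = V_mL / 1000.
V_L = 947 / 1000 = 0.947 L
M = n / V_L = 0.791 / 0.947
M = 0.83526927 mol/L, rounded to 4 dp:

0.8353 mol/L


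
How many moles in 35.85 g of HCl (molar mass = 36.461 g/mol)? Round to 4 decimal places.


n = mass / M
n = 35.85 / 36.461
n = 0.98324237 mol, rounded to 4 dp:

0.9832 mol


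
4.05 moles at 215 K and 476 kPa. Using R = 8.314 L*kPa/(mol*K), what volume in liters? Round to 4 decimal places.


PV = nRT, solve for V = nRT / P.
nRT = 4.05 * 8.314 * 215 = 7239.4155
V = 7239.4155 / 476
V = 15.20885609 L, rounded to 4 dp:

15.2089 L


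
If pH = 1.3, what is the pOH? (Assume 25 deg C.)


At 25 deg C, pH + pOH = 14.
pOH = 14 - pH = 14 - 1.3
pOH = 12.7:

12.70


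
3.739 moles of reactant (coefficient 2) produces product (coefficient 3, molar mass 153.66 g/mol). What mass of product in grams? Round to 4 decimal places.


Use the coefficient ratio to convert reactant moles to product moles, then multiply by the product's molar mass.
moles_P = moles_R * (coeff_P / coeff_R) = 3.739 * (3/2) = 5.6085
mass_P = moles_P * M_P = 5.6085 * 153.66
mass_P = 861.80211 g, rounded to 4 dp:

861.8021 g


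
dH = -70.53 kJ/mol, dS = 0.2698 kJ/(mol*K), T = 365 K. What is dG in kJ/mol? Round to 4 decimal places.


Gibbs: dG = dH - T*dS (consistent units, dS already in kJ/(mol*K)).
T*dS = 365 * 0.2698 = 98.477
dG = -70.53 - (98.477)
dG = -169.007 kJ/mol, rounded to 4 dp:

-169.0070 kJ/mol


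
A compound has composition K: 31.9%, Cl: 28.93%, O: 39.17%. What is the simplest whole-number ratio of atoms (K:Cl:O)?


Assume 100 g of compound, divide each mass% by atomic mass to get moles, then normalize by the smallest to get a raw atom ratio.
Moles per 100 g: K: 31.9/39.098 = 0.8159, Cl: 28.93/35.453 = 0.816, O: 39.17/15.999 = 2.4483
Raw ratio (divide by min = 0.8159): K: 1.0, Cl: 1.0, O: 3.001
Multiply by 1 to clear fractions: K: 1.0 ~= 1, Cl: 1.0 ~= 1, O: 3.001 ~= 3
Reduce by GCD to get the simplest whole-number ratio:

1:1:3


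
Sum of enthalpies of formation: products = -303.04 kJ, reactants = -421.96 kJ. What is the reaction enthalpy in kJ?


dH_rxn = sum(dH_f products) - sum(dH_f reactants)
dH_rxn = -303.04 - (-421.96)
dH_rxn = 118.92 kJ:

118.92 kJ


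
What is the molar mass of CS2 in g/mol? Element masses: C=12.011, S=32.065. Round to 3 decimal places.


M = sum(count * atomic_mass) over atoms.
M = 1*12.011 + 2*32.065
M = 12.011 + 64.13
M = 76.141 g/mol, rounded to 3 dp:

76.141 g/mol


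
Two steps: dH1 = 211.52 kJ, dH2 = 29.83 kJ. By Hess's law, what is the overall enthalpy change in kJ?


Hess's law: enthalpy is a state function, so add the step enthalpies.
dH_total = dH1 + dH2 = 211.52 + (29.83)
dH_total = 241.35 kJ:

241.35 kJ


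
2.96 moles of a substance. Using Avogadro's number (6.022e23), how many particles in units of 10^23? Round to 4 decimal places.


N = n * NA, then divide by 1e23 for the requested units.
N / 1e23 = n * 6.022
N / 1e23 = 2.96 * 6.022
N / 1e23 = 17.82512, rounded to 4 dp:

17.8251


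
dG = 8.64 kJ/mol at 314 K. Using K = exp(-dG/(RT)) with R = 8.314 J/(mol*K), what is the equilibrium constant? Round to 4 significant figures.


dG is in kJ/mol; multiply by 1000 to match R in J/(mol*K).
RT = 8.314 * 314 = 2610.596 J/mol
exponent = -dG*1000 / (RT) = -(8.64*1000) / 2610.596 = -3.30958907
K = exp(-3.30958907)
K = 0.036531182, rounded to 4 significant figures:

0.03653


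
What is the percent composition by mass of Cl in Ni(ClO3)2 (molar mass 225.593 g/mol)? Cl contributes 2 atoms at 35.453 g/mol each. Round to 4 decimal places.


pct = 100 * (n_elem * M_elem) / M_total
mass_contribution = 2 * 35.453 = 70.906 g/mol
pct = 100 * 70.906 / 225.593
pct = 31.43093979 %, rounded to 4 dp:

31.4309 %


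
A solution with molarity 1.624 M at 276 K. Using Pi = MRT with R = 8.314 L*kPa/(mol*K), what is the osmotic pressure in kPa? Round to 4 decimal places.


Osmotic pressure (van't Hoff): Pi = M*R*T.
RT = 8.314 * 276 = 2294.664
Pi = 1.624 * 2294.664
Pi = 3726.534336 kPa, rounded to 4 dp:

3726.5343 kPa


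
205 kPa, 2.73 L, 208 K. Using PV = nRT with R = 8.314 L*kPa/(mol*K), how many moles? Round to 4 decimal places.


PV = nRT, solve for n = PV / (RT).
PV = 205 * 2.73 = 559.65
RT = 8.314 * 208 = 1729.312
n = 559.65 / 1729.312
n = 0.32362581 mol, rounded to 4 dp:

0.3236 mol


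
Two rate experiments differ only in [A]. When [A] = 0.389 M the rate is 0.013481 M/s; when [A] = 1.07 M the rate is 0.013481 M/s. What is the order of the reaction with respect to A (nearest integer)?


Rate is proportional to [A]^n, so rate2/rate1 = ([A]2/[A]1)^n. Take logs to solve for n.
rate2/rate1 = 0.013481 / 0.013481 = 1.0
[A]2/[A]1 = 1.07 / 0.389 = 2.7506
n = ln(1.0) / ln(2.7506) = 0.0
Nearest integer order:

0


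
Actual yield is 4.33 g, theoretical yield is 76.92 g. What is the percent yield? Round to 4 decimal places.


% yield = 100 * actual / theoretical
% yield = 100 * 4.33 / 76.92
% yield = 5.62922517 %, rounded to 4 dp:

5.6292 %


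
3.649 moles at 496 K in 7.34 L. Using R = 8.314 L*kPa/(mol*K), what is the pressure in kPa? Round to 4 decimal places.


PV = nRT, solve for P = nRT / V.
nRT = 3.649 * 8.314 * 496 = 15047.5419
P = 15047.5419 / 7.34
P = 2050.07382834 kPa, rounded to 4 dp:

2050.0738 kPa


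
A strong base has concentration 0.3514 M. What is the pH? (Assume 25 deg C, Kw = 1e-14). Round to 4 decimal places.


A strong base dissociates completely, so [OH-] equals the given concentration.
pOH = -log10([OH-]) = -log10(0.3514) = 0.454198
pH = 14 - pOH = 14 - 0.454198
pH = 13.545802, rounded to 4 dp:

13.5458


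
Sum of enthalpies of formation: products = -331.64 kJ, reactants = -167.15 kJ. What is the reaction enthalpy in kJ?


dH_rxn = sum(dH_f products) - sum(dH_f reactants)
dH_rxn = -331.64 - (-167.15)
dH_rxn = -164.49 kJ:

-164.49 kJ


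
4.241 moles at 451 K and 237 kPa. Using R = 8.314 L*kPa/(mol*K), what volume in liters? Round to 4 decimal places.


PV = nRT, solve for V = nRT / P.
nRT = 4.241 * 8.314 * 451 = 15902.113
V = 15902.113 / 237
V = 67.09752321 L, rounded to 4 dp:

67.0975 L


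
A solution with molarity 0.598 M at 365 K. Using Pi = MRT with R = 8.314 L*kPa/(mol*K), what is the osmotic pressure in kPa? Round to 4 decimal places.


Osmotic pressure (van't Hoff): Pi = M*R*T.
RT = 8.314 * 365 = 3034.61
Pi = 0.598 * 3034.61
Pi = 1814.69678 kPa, rounded to 4 dp:

1814.6968 kPa


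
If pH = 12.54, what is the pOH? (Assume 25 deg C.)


At 25 deg C, pH + pOH = 14.
pOH = 14 - pH = 14 - 12.54
pOH = 1.46:

1.46


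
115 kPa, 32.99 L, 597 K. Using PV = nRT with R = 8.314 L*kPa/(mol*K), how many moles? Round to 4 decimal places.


PV = nRT, solve for n = PV / (RT).
PV = 115 * 32.99 = 3793.85
RT = 8.314 * 597 = 4963.458
n = 3793.85 / 4963.458
n = 0.76435622 mol, rounded to 4 dp:

0.7644 mol


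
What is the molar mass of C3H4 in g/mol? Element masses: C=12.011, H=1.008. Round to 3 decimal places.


M = sum(count * atomic_mass) over atoms.
M = 3*12.011 + 4*1.008
M = 36.033 + 4.032
M = 40.065 g/mol, rounded to 3 dp:

40.065 g/mol


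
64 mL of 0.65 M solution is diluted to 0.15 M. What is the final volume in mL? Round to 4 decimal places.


Dilution: M1*V1 = M2*V2, solve for V2.
V2 = M1*V1 / M2
V2 = 0.65 * 64 / 0.15
V2 = 41.6 / 0.15
V2 = 277.33333333 mL, rounded to 4 dp:

277.3333 mL


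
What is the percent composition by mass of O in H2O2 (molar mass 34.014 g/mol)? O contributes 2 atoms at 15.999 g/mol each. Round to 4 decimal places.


pct = 100 * (n_elem * M_elem) / M_total
mass_contribution = 2 * 15.999 = 31.998 g/mol
pct = 100 * 31.998 / 34.014
pct = 94.07302875 %, rounded to 4 dp:

94.0730 %


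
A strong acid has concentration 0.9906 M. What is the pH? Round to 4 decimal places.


A strong acid dissociates completely, so [H+] equals the given concentration.
pH = -log10([H+]) = -log10(0.9906)
pH = 0.00410168, rounded to 4 dp:

0.0041


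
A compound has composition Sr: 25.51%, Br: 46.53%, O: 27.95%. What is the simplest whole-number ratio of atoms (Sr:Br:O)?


Assume 100 g of compound, divide each mass% by atomic mass to get moles, then normalize by the smallest to get a raw atom ratio.
Moles per 100 g: Sr: 25.51/87.62 = 0.2911, Br: 46.53/79.904 = 0.5823, O: 27.95/15.999 = 1.747
Raw ratio (divide by min = 0.2911): Sr: 1.0, Br: 2.0, O: 6.0
Multiply by 1 to clear fractions: Sr: 1.0 ~= 1, Br: 2.0 ~= 2, O: 6.0 ~= 6
Reduce by GCD to get the simplest whole-number ratio:

1:2:6


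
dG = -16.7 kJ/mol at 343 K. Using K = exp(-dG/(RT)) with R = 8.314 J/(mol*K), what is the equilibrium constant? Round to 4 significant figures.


dG is in kJ/mol; multiply by 1000 to match R in J/(mol*K).
RT = 8.314 * 343 = 2851.702 J/mol
exponent = -dG*1000 / (RT) = -(-16.7*1000) / 2851.702 = 5.85615187
K = exp(5.85615187)
K = 349.37711, rounded to 4 significant figures:

349.4


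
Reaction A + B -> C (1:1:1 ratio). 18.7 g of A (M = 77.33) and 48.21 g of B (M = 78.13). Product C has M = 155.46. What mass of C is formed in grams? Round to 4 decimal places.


Find moles of each reactant; the smaller value is the limiting reagent in a 1:1:1 reaction, so moles_C equals moles of the limiter.
n_A = mass_A / M_A = 18.7 / 77.33 = 0.241821 mol
n_B = mass_B / M_B = 48.21 / 78.13 = 0.617049 mol
Limiting reagent: A (smaller), n_limiting = 0.241821 mol
mass_C = n_limiting * M_C = 0.241821 * 155.46
mass_C = 37.59349266 g, rounded to 4 dp:

37.5935 g


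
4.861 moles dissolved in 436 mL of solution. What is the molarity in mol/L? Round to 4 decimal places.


Convert volume to liters: V_L = V_mL / 1000.
V_L = 436 / 1000 = 0.436 L
M = n / V_L = 4.861 / 0.436
M = 11.14908257 mol/L, rounded to 4 dp:

11.1491 mol/L


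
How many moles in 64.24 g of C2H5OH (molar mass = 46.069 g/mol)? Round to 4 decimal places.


n = mass / M
n = 64.24 / 46.069
n = 1.39443009 mol, rounded to 4 dp:

1.3944 mol


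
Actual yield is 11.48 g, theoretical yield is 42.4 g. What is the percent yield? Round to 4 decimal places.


% yield = 100 * actual / theoretical
% yield = 100 * 11.48 / 42.4
% yield = 27.0754717 %, rounded to 4 dp:

27.0755 %


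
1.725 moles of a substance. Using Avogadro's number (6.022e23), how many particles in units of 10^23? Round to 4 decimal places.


N = n * NA, then divide by 1e23 for the requested units.
N / 1e23 = n * 6.022
N / 1e23 = 1.725 * 6.022
N / 1e23 = 10.38795, rounded to 4 dp:

10.3880


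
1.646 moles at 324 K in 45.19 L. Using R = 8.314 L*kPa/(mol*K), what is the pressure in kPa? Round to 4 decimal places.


PV = nRT, solve for P = nRT / V.
nRT = 1.646 * 8.314 * 324 = 4433.8895
P = 4433.8895 / 45.19
P = 98.11660766 kPa, rounded to 4 dp:

98.1166 kPa


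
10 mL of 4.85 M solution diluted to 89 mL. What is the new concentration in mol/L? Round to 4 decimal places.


Dilution: M1*V1 = M2*V2, solve for M2.
M2 = M1*V1 / V2
M2 = 4.85 * 10 / 89
M2 = 48.5 / 89
M2 = 0.54494382 mol/L, rounded to 4 dp:

0.5449 mol/L


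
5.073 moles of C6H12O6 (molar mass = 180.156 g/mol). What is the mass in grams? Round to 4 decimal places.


mass = n * M
mass = 5.073 * 180.156
mass = 913.931388 g, rounded to 4 dp:

913.9314 g


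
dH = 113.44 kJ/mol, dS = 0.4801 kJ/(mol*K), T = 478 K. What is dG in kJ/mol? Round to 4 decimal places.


Gibbs: dG = dH - T*dS (consistent units, dS already in kJ/(mol*K)).
T*dS = 478 * 0.4801 = 229.4878
dG = 113.44 - (229.4878)
dG = -116.0478 kJ/mol, rounded to 4 dp:

-116.0478 kJ/mol


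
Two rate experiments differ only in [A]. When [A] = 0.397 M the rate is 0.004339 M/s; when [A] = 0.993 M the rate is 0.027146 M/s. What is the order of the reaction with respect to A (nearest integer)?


Rate is proportional to [A]^n, so rate2/rate1 = ([A]2/[A]1)^n. Take logs to solve for n.
rate2/rate1 = 0.027146 / 0.004339 = 6.2563
[A]2/[A]1 = 0.993 / 0.397 = 2.5013
n = ln(6.2563) / ln(2.5013) = 2.0
Nearest integer order:

2


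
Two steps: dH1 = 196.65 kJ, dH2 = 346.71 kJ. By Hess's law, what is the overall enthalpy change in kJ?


Hess's law: enthalpy is a state function, so add the step enthalpies.
dH_total = dH1 + dH2 = 196.65 + (346.71)
dH_total = 543.36 kJ:

543.36 kJ


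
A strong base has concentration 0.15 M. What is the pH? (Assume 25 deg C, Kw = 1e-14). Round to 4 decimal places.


A strong base dissociates completely, so [OH-] equals the given concentration.
pOH = -log10([OH-]) = -log10(0.15) = 0.823909
pH = 14 - pOH = 14 - 0.823909
pH = 13.176091, rounded to 4 dp:

13.1761


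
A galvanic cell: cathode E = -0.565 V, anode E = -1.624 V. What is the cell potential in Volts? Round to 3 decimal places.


Standard cell potential: E_cell = E_cathode - E_anode.
E_cell = -0.565 - (-1.624)
E_cell = 1.059 V, rounded to 3 dp:

1.059 V


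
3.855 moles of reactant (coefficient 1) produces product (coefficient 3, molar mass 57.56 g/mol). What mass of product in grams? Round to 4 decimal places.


Use the coefficient ratio to convert reactant moles to product moles, then multiply by the product's molar mass.
moles_P = moles_R * (coeff_P / coeff_R) = 3.855 * (3/1) = 11.565
mass_P = moles_P * M_P = 11.565 * 57.56
mass_P = 665.6814 g, rounded to 4 dp:

665.6814 g


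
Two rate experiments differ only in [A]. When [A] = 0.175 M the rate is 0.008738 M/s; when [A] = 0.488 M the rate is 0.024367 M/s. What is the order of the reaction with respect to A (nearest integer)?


Rate is proportional to [A]^n, so rate2/rate1 = ([A]2/[A]1)^n. Take logs to solve for n.
rate2/rate1 = 0.024367 / 0.008738 = 2.7886
[A]2/[A]1 = 0.488 / 0.175 = 2.7886
n = ln(2.7886) / ln(2.7886) = 1.0
Nearest integer order:

1


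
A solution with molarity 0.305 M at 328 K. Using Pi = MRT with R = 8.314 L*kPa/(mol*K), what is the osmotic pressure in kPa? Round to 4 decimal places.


Osmotic pressure (van't Hoff): Pi = M*R*T.
RT = 8.314 * 328 = 2726.992
Pi = 0.305 * 2726.992
Pi = 831.73256 kPa, rounded to 4 dp:

831.7326 kPa


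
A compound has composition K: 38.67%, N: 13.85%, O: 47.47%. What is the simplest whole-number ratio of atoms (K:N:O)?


Assume 100 g of compound, divide each mass% by atomic mass to get moles, then normalize by the smallest to get a raw atom ratio.
Moles per 100 g: K: 38.67/39.098 = 0.9891, N: 13.85/14.007 = 0.9888, O: 47.47/15.999 = 2.9671
Raw ratio (divide by min = 0.9888): K: 1.0, N: 1.0, O: 3.001
Multiply by 1 to clear fractions: K: 1.0 ~= 1, N: 1.0 ~= 1, O: 3.001 ~= 3
Reduce by GCD to get the simplest whole-number ratio:

1:1:3


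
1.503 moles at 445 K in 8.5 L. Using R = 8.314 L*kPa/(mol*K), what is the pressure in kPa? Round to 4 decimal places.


PV = nRT, solve for P = nRT / V.
nRT = 1.503 * 8.314 * 445 = 5560.6942
P = 5560.6942 / 8.5
P = 654.19931765 kPa, rounded to 4 dp:

654.1993 kPa


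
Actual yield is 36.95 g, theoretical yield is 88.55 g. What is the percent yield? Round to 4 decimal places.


% yield = 100 * actual / theoretical
% yield = 100 * 36.95 / 88.55
% yield = 41.72783738 %, rounded to 4 dp:

41.7278 %


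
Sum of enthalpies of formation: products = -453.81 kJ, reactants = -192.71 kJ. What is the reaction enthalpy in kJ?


dH_rxn = sum(dH_f products) - sum(dH_f reactants)
dH_rxn = -453.81 - (-192.71)
dH_rxn = -261.1 kJ:

-261.10 kJ


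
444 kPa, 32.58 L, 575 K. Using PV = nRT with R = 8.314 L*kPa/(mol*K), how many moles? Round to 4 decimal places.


PV = nRT, solve for n = PV / (RT).
PV = 444 * 32.58 = 14465.52
RT = 8.314 * 575 = 4780.55
n = 14465.52 / 4780.55
n = 3.02591124 mol, rounded to 4 dp:

3.0259 mol


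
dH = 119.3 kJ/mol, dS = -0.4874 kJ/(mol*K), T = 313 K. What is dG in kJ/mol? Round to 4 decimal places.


Gibbs: dG = dH - T*dS (consistent units, dS already in kJ/(mol*K)).
T*dS = 313 * -0.4874 = -152.5562
dG = 119.3 - (-152.5562)
dG = 271.8562 kJ/mol, rounded to 4 dp:

271.8562 kJ/mol


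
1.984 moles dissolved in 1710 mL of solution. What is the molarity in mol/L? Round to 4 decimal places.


Convert volume to liters: V_L = V_mL / 1000.
V_L = 1710 / 1000 = 1.71 L
M = n / V_L = 1.984 / 1.71
M = 1.16023392 mol/L, rounded to 4 dp:

1.1602 mol/L


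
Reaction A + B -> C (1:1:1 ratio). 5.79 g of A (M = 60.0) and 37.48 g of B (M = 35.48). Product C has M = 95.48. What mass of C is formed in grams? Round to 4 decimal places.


Find moles of each reactant; the smaller value is the limiting reagent in a 1:1:1 reaction, so moles_C equals moles of the limiter.
n_A = mass_A / M_A = 5.79 / 60.0 = 0.0965 mol
n_B = mass_B / M_B = 37.48 / 35.48 = 1.05637 mol
Limiting reagent: A (smaller), n_limiting = 0.0965 mol
mass_C = n_limiting * M_C = 0.0965 * 95.48
mass_C = 9.21382 g, rounded to 4 dp:

9.2138 g


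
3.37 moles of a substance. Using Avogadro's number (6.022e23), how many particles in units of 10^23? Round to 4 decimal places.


N = n * NA, then divide by 1e23 for the requested units.
N / 1e23 = n * 6.022
N / 1e23 = 3.37 * 6.022
N / 1e23 = 20.29414, rounded to 4 dp:

20.2941


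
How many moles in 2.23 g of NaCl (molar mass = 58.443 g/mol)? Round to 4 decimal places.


n = mass / M
n = 2.23 / 58.443
n = 0.03815684 mol, rounded to 4 dp:

0.0382 mol


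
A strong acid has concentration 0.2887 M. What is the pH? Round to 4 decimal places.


A strong acid dissociates completely, so [H+] equals the given concentration.
pH = -log10([H+]) = -log10(0.2887)
pH = 0.53955322, rounded to 4 dp:

0.5396


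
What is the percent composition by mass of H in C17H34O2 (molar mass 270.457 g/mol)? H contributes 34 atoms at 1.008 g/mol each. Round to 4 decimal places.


pct = 100 * (n_elem * M_elem) / M_total
mass_contribution = 34 * 1.008 = 34.272 g/mol
pct = 100 * 34.272 / 270.457
pct = 12.67188499 %, rounded to 4 dp:

12.6719 %


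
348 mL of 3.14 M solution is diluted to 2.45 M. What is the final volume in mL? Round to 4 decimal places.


Dilution: M1*V1 = M2*V2, solve for V2.
V2 = M1*V1 / M2
V2 = 3.14 * 348 / 2.45
V2 = 1092.72 / 2.45
V2 = 446.00816327 mL, rounded to 4 dp:

446.0082 mL


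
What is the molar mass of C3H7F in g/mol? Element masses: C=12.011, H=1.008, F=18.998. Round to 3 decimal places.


M = sum(count * atomic_mass) over atoms.
M = 3*12.011 + 7*1.008 + 1*18.998
M = 36.033 + 7.056 + 18.998
M = 62.087 g/mol, rounded to 3 dp:

62.087 g/mol


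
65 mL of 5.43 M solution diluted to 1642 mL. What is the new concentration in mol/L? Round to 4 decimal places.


Dilution: M1*V1 = M2*V2, solve for M2.
M2 = M1*V1 / V2
M2 = 5.43 * 65 / 1642
M2 = 352.95 / 1642
M2 = 0.21495128 mol/L, rounded to 4 dp:

0.2150 mol/L


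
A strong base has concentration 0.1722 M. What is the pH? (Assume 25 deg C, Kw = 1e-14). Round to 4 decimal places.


A strong base dissociates completely, so [OH-] equals the given concentration.
pOH = -log10([OH-]) = -log10(0.1722) = 0.763967
pH = 14 - pOH = 14 - 0.763967
pH = 13.236033, rounded to 4 dp:

13.2360


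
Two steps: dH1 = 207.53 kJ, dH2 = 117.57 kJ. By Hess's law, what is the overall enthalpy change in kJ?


Hess's law: enthalpy is a state function, so add the step enthalpies.
dH_total = dH1 + dH2 = 207.53 + (117.57)
dH_total = 325.1 kJ:

325.10 kJ


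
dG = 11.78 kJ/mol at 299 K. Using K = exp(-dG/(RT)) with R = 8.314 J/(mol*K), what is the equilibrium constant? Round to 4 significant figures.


dG is in kJ/mol; multiply by 1000 to match R in J/(mol*K).
RT = 8.314 * 299 = 2485.886 J/mol
exponent = -dG*1000 / (RT) = -(11.78*1000) / 2485.886 = -4.7387531
K = exp(-4.7387531)
K = 0.0087495492, rounded to 4 significant figures:

0.008750


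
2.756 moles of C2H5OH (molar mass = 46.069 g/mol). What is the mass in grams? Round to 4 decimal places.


mass = n * M
mass = 2.756 * 46.069
mass = 126.966164 g, rounded to 4 dp:

126.9662 g


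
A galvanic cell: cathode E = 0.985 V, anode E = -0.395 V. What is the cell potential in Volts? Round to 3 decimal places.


Standard cell potential: E_cell = E_cathode - E_anode.
E_cell = 0.985 - (-0.395)
E_cell = 1.38 V, rounded to 3 dp:

1.380 V


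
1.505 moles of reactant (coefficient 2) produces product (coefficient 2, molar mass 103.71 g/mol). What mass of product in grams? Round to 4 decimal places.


Use the coefficient ratio to convert reactant moles to product moles, then multiply by the product's molar mass.
moles_P = moles_R * (coeff_P / coeff_R) = 1.505 * (2/2) = 1.505
mass_P = moles_P * M_P = 1.505 * 103.71
mass_P = 156.08355 g, rounded to 4 dp:

156.0836 g


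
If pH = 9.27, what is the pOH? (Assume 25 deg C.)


At 25 deg C, pH + pOH = 14.
pOH = 14 - pH = 14 - 9.27
pOH = 4.73:

4.73


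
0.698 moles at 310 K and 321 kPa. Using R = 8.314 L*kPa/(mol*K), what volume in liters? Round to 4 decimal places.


PV = nRT, solve for V = nRT / P.
nRT = 0.698 * 8.314 * 310 = 1798.9833
V = 1798.9833 / 321
V = 5.60430935 L, rounded to 4 dp:

5.6043 L


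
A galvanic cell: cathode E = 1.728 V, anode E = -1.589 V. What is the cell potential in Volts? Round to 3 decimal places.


Standard cell potential: E_cell = E_cathode - E_anode.
E_cell = 1.728 - (-1.589)
E_cell = 3.317 V, rounded to 3 dp:

3.317 V


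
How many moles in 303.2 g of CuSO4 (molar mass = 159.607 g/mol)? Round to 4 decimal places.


n = mass / M
n = 303.2 / 159.607
n = 1.89966605 mol, rounded to 4 dp:

1.8997 mol


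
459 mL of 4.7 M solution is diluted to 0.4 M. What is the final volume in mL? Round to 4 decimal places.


Dilution: M1*V1 = M2*V2, solve for V2.
V2 = M1*V1 / M2
V2 = 4.7 * 459 / 0.4
V2 = 2157.3 / 0.4
V2 = 5393.25 mL, rounded to 4 dp:

5393.2500 mL


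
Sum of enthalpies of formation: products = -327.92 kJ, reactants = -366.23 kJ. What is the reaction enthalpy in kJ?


dH_rxn = sum(dH_f products) - sum(dH_f reactants)
dH_rxn = -327.92 - (-366.23)
dH_rxn = 38.31 kJ:

38.31 kJ


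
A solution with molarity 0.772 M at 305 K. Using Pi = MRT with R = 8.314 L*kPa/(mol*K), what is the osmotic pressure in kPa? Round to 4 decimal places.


Osmotic pressure (van't Hoff): Pi = M*R*T.
RT = 8.314 * 305 = 2535.77
Pi = 0.772 * 2535.77
Pi = 1957.61444 kPa, rounded to 4 dp:

1957.6144 kPa


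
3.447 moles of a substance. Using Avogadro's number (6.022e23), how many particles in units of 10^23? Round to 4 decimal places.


N = n * NA, then divide by 1e23 for the requested units.
N / 1e23 = n * 6.022
N / 1e23 = 3.447 * 6.022
N / 1e23 = 20.757834, rounded to 4 dp:

20.7578


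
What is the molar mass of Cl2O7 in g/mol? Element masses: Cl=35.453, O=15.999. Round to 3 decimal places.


M = sum(count * atomic_mass) over atoms.
M = 2*35.453 + 7*15.999
M = 70.906 + 111.993
M = 182.899 g/mol, rounded to 3 dp:

182.899 g/mol


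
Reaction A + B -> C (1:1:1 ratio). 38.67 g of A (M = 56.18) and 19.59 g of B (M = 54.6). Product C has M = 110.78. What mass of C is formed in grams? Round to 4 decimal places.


Find moles of each reactant; the smaller value is the limiting reagent in a 1:1:1 reaction, so moles_C equals moles of the limiter.
n_A = mass_A / M_A = 38.67 / 56.18 = 0.688323 mol
n_B = mass_B / M_B = 19.59 / 54.6 = 0.358791 mol
Limiting reagent: B (smaller), n_limiting = 0.358791 mol
mass_C = n_limiting * M_C = 0.358791 * 110.78
mass_C = 39.74686698 g, rounded to 4 dp:

39.7469 g


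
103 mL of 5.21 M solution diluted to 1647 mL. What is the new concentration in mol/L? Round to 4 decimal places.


Dilution: M1*V1 = M2*V2, solve for M2.
M2 = M1*V1 / V2
M2 = 5.21 * 103 / 1647
M2 = 536.63 / 1647
M2 = 0.32582271 mol/L, rounded to 4 dp:

0.3258 mol/L


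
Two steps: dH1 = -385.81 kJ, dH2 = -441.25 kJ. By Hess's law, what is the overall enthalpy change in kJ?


Hess's law: enthalpy is a state function, so add the step enthalpies.
dH_total = dH1 + dH2 = -385.81 + (-441.25)
dH_total = -827.06 kJ:

-827.06 kJ


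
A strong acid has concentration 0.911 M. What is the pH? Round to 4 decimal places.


A strong acid dissociates completely, so [H+] equals the given concentration.
pH = -log10([H+]) = -log10(0.911)
pH = 0.04048162, rounded to 4 dp:

0.0405


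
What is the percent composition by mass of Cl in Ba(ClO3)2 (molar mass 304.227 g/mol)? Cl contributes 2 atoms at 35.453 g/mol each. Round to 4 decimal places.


pct = 100 * (n_elem * M_elem) / M_total
mass_contribution = 2 * 35.453 = 70.906 g/mol
pct = 100 * 70.906 / 304.227
pct = 23.30693857 %, rounded to 4 dp:

23.3069 %
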